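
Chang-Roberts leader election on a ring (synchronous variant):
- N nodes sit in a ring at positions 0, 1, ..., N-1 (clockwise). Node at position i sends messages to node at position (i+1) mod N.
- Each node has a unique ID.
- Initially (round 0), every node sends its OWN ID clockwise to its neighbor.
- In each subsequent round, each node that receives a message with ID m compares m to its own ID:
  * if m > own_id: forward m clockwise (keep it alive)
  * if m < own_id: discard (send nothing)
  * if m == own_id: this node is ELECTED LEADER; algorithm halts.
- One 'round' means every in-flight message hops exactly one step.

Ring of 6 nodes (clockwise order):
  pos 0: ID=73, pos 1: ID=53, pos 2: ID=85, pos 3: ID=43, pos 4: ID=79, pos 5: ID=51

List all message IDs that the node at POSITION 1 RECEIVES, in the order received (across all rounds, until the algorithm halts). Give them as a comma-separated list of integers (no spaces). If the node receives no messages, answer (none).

Answer: 73,79,85

Derivation:
Round 1: pos1(id53) recv 73: fwd; pos2(id85) recv 53: drop; pos3(id43) recv 85: fwd; pos4(id79) recv 43: drop; pos5(id51) recv 79: fwd; pos0(id73) recv 51: drop
Round 2: pos2(id85) recv 73: drop; pos4(id79) recv 85: fwd; pos0(id73) recv 79: fwd
Round 3: pos5(id51) recv 85: fwd; pos1(id53) recv 79: fwd
Round 4: pos0(id73) recv 85: fwd; pos2(id85) recv 79: drop
Round 5: pos1(id53) recv 85: fwd
Round 6: pos2(id85) recv 85: ELECTED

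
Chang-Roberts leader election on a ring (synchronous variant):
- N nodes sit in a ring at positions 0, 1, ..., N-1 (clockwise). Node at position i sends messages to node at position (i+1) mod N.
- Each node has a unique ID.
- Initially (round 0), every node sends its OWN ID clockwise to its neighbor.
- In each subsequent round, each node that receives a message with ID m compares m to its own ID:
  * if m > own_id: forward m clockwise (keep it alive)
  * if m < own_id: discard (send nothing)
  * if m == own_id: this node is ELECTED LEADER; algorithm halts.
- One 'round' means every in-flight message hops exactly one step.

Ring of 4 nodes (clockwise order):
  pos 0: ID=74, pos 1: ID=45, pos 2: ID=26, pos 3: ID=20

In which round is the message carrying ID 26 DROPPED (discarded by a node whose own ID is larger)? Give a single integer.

Round 1: pos1(id45) recv 74: fwd; pos2(id26) recv 45: fwd; pos3(id20) recv 26: fwd; pos0(id74) recv 20: drop
Round 2: pos2(id26) recv 74: fwd; pos3(id20) recv 45: fwd; pos0(id74) recv 26: drop
Round 3: pos3(id20) recv 74: fwd; pos0(id74) recv 45: drop
Round 4: pos0(id74) recv 74: ELECTED
Message ID 26 originates at pos 2; dropped at pos 0 in round 2

Answer: 2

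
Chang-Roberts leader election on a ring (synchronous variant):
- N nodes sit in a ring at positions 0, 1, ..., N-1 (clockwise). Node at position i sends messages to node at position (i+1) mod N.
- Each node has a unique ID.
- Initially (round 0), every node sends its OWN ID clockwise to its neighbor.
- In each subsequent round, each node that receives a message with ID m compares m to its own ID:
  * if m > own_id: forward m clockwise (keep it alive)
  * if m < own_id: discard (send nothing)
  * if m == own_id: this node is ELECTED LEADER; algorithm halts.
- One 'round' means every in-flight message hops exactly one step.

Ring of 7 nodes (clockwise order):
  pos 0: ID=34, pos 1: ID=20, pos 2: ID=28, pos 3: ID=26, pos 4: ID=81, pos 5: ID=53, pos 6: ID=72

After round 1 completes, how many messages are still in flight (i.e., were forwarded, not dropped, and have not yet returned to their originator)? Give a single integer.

Round 1: pos1(id20) recv 34: fwd; pos2(id28) recv 20: drop; pos3(id26) recv 28: fwd; pos4(id81) recv 26: drop; pos5(id53) recv 81: fwd; pos6(id72) recv 53: drop; pos0(id34) recv 72: fwd
After round 1: 4 messages still in flight

Answer: 4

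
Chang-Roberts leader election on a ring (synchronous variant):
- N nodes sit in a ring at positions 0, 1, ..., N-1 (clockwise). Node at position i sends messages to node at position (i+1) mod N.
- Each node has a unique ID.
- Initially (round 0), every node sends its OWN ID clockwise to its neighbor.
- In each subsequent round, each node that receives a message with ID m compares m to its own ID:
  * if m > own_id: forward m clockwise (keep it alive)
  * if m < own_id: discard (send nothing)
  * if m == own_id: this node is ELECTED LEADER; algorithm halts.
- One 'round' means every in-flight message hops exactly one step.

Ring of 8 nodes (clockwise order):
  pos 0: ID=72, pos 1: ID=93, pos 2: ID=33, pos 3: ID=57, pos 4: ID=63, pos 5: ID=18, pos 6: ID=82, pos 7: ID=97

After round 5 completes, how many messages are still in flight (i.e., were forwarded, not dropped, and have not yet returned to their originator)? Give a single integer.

Answer: 2

Derivation:
Round 1: pos1(id93) recv 72: drop; pos2(id33) recv 93: fwd; pos3(id57) recv 33: drop; pos4(id63) recv 57: drop; pos5(id18) recv 63: fwd; pos6(id82) recv 18: drop; pos7(id97) recv 82: drop; pos0(id72) recv 97: fwd
Round 2: pos3(id57) recv 93: fwd; pos6(id82) recv 63: drop; pos1(id93) recv 97: fwd
Round 3: pos4(id63) recv 93: fwd; pos2(id33) recv 97: fwd
Round 4: pos5(id18) recv 93: fwd; pos3(id57) recv 97: fwd
Round 5: pos6(id82) recv 93: fwd; pos4(id63) recv 97: fwd
After round 5: 2 messages still in flight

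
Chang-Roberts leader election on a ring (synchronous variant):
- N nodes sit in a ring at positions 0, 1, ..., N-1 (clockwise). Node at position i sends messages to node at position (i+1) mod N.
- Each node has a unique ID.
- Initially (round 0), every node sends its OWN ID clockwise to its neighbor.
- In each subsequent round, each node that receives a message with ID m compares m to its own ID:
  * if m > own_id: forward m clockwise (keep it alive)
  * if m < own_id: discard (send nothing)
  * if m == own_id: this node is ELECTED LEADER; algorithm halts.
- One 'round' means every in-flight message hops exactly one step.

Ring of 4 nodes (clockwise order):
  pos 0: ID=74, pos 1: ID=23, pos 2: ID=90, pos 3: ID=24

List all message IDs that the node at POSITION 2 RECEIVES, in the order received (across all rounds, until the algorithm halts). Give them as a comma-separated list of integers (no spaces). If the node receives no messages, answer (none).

Answer: 23,74,90

Derivation:
Round 1: pos1(id23) recv 74: fwd; pos2(id90) recv 23: drop; pos3(id24) recv 90: fwd; pos0(id74) recv 24: drop
Round 2: pos2(id90) recv 74: drop; pos0(id74) recv 90: fwd
Round 3: pos1(id23) recv 90: fwd
Round 4: pos2(id90) recv 90: ELECTED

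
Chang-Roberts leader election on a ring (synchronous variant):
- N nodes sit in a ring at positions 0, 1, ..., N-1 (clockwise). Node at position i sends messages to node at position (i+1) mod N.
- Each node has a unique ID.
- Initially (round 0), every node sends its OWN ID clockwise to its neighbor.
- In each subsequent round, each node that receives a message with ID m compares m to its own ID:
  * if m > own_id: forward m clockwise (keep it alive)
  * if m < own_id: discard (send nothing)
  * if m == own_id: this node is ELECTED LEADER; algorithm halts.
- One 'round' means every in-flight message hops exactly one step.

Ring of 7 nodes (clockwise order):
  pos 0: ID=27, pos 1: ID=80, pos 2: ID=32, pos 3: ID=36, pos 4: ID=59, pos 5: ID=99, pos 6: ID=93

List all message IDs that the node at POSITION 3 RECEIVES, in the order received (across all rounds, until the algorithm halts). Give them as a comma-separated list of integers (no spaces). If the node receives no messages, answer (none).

Round 1: pos1(id80) recv 27: drop; pos2(id32) recv 80: fwd; pos3(id36) recv 32: drop; pos4(id59) recv 36: drop; pos5(id99) recv 59: drop; pos6(id93) recv 99: fwd; pos0(id27) recv 93: fwd
Round 2: pos3(id36) recv 80: fwd; pos0(id27) recv 99: fwd; pos1(id80) recv 93: fwd
Round 3: pos4(id59) recv 80: fwd; pos1(id80) recv 99: fwd; pos2(id32) recv 93: fwd
Round 4: pos5(id99) recv 80: drop; pos2(id32) recv 99: fwd; pos3(id36) recv 93: fwd
Round 5: pos3(id36) recv 99: fwd; pos4(id59) recv 93: fwd
Round 6: pos4(id59) recv 99: fwd; pos5(id99) recv 93: drop
Round 7: pos5(id99) recv 99: ELECTED

Answer: 32,80,93,99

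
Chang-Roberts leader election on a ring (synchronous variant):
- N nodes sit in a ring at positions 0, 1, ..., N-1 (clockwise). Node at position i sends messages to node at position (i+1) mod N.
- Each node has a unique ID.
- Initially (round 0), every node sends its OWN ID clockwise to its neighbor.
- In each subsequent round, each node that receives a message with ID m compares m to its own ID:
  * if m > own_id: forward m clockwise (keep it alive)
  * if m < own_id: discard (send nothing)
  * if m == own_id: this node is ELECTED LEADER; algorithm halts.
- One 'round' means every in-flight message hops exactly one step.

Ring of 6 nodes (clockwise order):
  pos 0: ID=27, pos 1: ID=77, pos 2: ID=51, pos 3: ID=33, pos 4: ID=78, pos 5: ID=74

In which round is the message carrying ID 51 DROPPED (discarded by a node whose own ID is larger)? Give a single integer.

Round 1: pos1(id77) recv 27: drop; pos2(id51) recv 77: fwd; pos3(id33) recv 51: fwd; pos4(id78) recv 33: drop; pos5(id74) recv 78: fwd; pos0(id27) recv 74: fwd
Round 2: pos3(id33) recv 77: fwd; pos4(id78) recv 51: drop; pos0(id27) recv 78: fwd; pos1(id77) recv 74: drop
Round 3: pos4(id78) recv 77: drop; pos1(id77) recv 78: fwd
Round 4: pos2(id51) recv 78: fwd
Round 5: pos3(id33) recv 78: fwd
Round 6: pos4(id78) recv 78: ELECTED
Message ID 51 originates at pos 2; dropped at pos 4 in round 2

Answer: 2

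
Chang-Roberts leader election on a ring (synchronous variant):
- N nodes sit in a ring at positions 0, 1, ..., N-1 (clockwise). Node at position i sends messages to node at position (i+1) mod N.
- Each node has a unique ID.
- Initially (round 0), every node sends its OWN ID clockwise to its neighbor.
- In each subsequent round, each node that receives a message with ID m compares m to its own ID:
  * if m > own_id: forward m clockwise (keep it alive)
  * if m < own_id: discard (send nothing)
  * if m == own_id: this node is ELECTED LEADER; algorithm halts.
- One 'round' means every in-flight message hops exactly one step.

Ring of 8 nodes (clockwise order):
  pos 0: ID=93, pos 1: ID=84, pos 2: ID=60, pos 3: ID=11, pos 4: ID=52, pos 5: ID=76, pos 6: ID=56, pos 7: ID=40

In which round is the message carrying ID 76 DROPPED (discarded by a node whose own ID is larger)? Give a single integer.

Round 1: pos1(id84) recv 93: fwd; pos2(id60) recv 84: fwd; pos3(id11) recv 60: fwd; pos4(id52) recv 11: drop; pos5(id76) recv 52: drop; pos6(id56) recv 76: fwd; pos7(id40) recv 56: fwd; pos0(id93) recv 40: drop
Round 2: pos2(id60) recv 93: fwd; pos3(id11) recv 84: fwd; pos4(id52) recv 60: fwd; pos7(id40) recv 76: fwd; pos0(id93) recv 56: drop
Round 3: pos3(id11) recv 93: fwd; pos4(id52) recv 84: fwd; pos5(id76) recv 60: drop; pos0(id93) recv 76: drop
Round 4: pos4(id52) recv 93: fwd; pos5(id76) recv 84: fwd
Round 5: pos5(id76) recv 93: fwd; pos6(id56) recv 84: fwd
Round 6: pos6(id56) recv 93: fwd; pos7(id40) recv 84: fwd
Round 7: pos7(id40) recv 93: fwd; pos0(id93) recv 84: drop
Round 8: pos0(id93) recv 93: ELECTED
Message ID 76 originates at pos 5; dropped at pos 0 in round 3

Answer: 3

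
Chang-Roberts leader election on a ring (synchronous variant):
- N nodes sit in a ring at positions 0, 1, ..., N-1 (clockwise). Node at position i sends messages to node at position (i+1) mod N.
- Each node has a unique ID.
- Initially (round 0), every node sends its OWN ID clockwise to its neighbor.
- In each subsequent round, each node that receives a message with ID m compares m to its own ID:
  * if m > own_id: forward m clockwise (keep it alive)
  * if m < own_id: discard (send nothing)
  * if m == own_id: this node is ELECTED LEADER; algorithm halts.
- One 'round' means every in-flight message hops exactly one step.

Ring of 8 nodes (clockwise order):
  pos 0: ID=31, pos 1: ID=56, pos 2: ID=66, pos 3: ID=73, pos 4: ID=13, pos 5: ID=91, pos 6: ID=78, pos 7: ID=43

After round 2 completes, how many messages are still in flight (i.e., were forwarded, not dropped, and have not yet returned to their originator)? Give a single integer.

Answer: 2

Derivation:
Round 1: pos1(id56) recv 31: drop; pos2(id66) recv 56: drop; pos3(id73) recv 66: drop; pos4(id13) recv 73: fwd; pos5(id91) recv 13: drop; pos6(id78) recv 91: fwd; pos7(id43) recv 78: fwd; pos0(id31) recv 43: fwd
Round 2: pos5(id91) recv 73: drop; pos7(id43) recv 91: fwd; pos0(id31) recv 78: fwd; pos1(id56) recv 43: drop
After round 2: 2 messages still in flight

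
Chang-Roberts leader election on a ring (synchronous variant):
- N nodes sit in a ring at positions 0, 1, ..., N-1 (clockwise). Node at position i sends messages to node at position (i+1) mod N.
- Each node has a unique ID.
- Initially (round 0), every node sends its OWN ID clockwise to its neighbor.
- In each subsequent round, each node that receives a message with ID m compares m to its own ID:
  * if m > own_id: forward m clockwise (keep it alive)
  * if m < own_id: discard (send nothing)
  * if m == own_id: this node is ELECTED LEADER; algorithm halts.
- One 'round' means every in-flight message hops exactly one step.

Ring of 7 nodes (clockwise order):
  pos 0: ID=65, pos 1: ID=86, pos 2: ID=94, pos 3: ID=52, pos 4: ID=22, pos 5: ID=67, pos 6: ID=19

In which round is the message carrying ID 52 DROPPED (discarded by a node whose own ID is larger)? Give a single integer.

Round 1: pos1(id86) recv 65: drop; pos2(id94) recv 86: drop; pos3(id52) recv 94: fwd; pos4(id22) recv 52: fwd; pos5(id67) recv 22: drop; pos6(id19) recv 67: fwd; pos0(id65) recv 19: drop
Round 2: pos4(id22) recv 94: fwd; pos5(id67) recv 52: drop; pos0(id65) recv 67: fwd
Round 3: pos5(id67) recv 94: fwd; pos1(id86) recv 67: drop
Round 4: pos6(id19) recv 94: fwd
Round 5: pos0(id65) recv 94: fwd
Round 6: pos1(id86) recv 94: fwd
Round 7: pos2(id94) recv 94: ELECTED
Message ID 52 originates at pos 3; dropped at pos 5 in round 2

Answer: 2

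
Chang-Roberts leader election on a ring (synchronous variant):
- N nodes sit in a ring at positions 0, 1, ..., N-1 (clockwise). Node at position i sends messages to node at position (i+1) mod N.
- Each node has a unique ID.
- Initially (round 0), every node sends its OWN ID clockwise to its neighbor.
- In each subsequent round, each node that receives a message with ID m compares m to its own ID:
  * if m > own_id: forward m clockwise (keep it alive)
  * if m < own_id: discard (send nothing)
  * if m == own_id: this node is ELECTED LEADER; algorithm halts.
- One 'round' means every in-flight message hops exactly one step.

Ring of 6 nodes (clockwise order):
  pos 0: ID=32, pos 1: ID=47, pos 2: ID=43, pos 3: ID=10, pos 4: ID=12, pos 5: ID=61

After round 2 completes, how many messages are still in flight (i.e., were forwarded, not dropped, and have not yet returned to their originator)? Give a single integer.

Round 1: pos1(id47) recv 32: drop; pos2(id43) recv 47: fwd; pos3(id10) recv 43: fwd; pos4(id12) recv 10: drop; pos5(id61) recv 12: drop; pos0(id32) recv 61: fwd
Round 2: pos3(id10) recv 47: fwd; pos4(id12) recv 43: fwd; pos1(id47) recv 61: fwd
After round 2: 3 messages still in flight

Answer: 3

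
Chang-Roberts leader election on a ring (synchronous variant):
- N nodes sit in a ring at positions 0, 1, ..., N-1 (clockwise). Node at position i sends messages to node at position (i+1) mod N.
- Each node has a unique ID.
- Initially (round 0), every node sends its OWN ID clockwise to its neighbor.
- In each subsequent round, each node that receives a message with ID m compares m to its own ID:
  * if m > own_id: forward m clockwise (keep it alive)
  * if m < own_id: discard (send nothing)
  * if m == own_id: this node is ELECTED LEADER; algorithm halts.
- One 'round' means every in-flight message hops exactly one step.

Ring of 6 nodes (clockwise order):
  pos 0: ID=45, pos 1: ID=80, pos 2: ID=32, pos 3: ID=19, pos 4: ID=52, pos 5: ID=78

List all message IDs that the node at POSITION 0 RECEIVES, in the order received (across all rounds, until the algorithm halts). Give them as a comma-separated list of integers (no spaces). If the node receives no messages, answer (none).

Round 1: pos1(id80) recv 45: drop; pos2(id32) recv 80: fwd; pos3(id19) recv 32: fwd; pos4(id52) recv 19: drop; pos5(id78) recv 52: drop; pos0(id45) recv 78: fwd
Round 2: pos3(id19) recv 80: fwd; pos4(id52) recv 32: drop; pos1(id80) recv 78: drop
Round 3: pos4(id52) recv 80: fwd
Round 4: pos5(id78) recv 80: fwd
Round 5: pos0(id45) recv 80: fwd
Round 6: pos1(id80) recv 80: ELECTED

Answer: 78,80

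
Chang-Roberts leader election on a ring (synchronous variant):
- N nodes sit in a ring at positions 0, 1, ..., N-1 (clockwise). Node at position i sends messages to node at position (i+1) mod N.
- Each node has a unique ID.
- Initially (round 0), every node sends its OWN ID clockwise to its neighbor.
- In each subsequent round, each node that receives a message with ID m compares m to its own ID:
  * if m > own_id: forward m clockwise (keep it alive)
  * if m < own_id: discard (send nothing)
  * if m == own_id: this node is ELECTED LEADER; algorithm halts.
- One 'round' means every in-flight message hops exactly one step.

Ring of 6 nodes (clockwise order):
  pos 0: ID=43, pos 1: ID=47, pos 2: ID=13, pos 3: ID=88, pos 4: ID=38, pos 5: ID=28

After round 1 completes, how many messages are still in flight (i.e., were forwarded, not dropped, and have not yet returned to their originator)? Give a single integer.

Answer: 3

Derivation:
Round 1: pos1(id47) recv 43: drop; pos2(id13) recv 47: fwd; pos3(id88) recv 13: drop; pos4(id38) recv 88: fwd; pos5(id28) recv 38: fwd; pos0(id43) recv 28: drop
After round 1: 3 messages still in flight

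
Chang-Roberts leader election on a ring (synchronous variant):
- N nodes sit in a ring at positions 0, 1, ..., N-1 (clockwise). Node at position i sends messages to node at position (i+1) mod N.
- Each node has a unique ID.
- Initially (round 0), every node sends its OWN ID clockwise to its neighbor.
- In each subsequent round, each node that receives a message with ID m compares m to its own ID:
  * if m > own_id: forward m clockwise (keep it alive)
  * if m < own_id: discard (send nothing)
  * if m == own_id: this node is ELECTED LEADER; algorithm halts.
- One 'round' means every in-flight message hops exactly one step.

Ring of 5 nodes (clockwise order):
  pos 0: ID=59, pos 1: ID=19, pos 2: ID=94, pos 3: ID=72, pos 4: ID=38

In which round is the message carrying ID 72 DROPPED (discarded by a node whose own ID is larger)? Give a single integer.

Round 1: pos1(id19) recv 59: fwd; pos2(id94) recv 19: drop; pos3(id72) recv 94: fwd; pos4(id38) recv 72: fwd; pos0(id59) recv 38: drop
Round 2: pos2(id94) recv 59: drop; pos4(id38) recv 94: fwd; pos0(id59) recv 72: fwd
Round 3: pos0(id59) recv 94: fwd; pos1(id19) recv 72: fwd
Round 4: pos1(id19) recv 94: fwd; pos2(id94) recv 72: drop
Round 5: pos2(id94) recv 94: ELECTED
Message ID 72 originates at pos 3; dropped at pos 2 in round 4

Answer: 4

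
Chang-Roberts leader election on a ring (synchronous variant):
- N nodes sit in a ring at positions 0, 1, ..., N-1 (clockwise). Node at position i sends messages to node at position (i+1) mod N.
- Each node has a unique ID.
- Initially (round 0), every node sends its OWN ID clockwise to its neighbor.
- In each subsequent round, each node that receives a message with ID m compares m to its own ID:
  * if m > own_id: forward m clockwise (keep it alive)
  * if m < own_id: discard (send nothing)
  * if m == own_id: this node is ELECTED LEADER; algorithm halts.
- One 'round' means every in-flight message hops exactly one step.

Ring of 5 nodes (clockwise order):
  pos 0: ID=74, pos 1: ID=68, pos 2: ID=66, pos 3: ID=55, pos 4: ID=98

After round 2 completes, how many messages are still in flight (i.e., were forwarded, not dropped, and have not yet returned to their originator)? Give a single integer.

Round 1: pos1(id68) recv 74: fwd; pos2(id66) recv 68: fwd; pos3(id55) recv 66: fwd; pos4(id98) recv 55: drop; pos0(id74) recv 98: fwd
Round 2: pos2(id66) recv 74: fwd; pos3(id55) recv 68: fwd; pos4(id98) recv 66: drop; pos1(id68) recv 98: fwd
After round 2: 3 messages still in flight

Answer: 3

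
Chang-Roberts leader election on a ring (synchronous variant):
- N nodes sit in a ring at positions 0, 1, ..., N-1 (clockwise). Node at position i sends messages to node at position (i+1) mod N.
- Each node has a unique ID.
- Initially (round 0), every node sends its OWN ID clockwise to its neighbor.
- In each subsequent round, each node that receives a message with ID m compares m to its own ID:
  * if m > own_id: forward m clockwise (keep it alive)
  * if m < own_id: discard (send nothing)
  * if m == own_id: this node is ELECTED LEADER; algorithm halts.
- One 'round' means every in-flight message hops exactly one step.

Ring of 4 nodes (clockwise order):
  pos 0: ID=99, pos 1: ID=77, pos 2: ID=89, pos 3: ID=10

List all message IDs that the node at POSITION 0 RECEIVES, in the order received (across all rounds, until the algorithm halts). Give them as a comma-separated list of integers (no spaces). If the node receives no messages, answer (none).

Answer: 10,89,99

Derivation:
Round 1: pos1(id77) recv 99: fwd; pos2(id89) recv 77: drop; pos3(id10) recv 89: fwd; pos0(id99) recv 10: drop
Round 2: pos2(id89) recv 99: fwd; pos0(id99) recv 89: drop
Round 3: pos3(id10) recv 99: fwd
Round 4: pos0(id99) recv 99: ELECTED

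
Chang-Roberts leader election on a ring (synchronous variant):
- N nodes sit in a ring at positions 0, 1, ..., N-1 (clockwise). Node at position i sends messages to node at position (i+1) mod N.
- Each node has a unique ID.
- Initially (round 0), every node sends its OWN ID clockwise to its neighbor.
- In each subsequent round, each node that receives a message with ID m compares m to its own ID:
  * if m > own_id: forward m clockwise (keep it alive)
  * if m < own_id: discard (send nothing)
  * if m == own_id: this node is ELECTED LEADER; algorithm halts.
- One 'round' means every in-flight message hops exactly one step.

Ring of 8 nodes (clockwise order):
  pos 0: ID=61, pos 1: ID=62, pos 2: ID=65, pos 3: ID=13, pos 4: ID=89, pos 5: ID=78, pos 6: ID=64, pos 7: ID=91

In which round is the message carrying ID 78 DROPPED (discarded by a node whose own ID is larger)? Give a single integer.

Answer: 2

Derivation:
Round 1: pos1(id62) recv 61: drop; pos2(id65) recv 62: drop; pos3(id13) recv 65: fwd; pos4(id89) recv 13: drop; pos5(id78) recv 89: fwd; pos6(id64) recv 78: fwd; pos7(id91) recv 64: drop; pos0(id61) recv 91: fwd
Round 2: pos4(id89) recv 65: drop; pos6(id64) recv 89: fwd; pos7(id91) recv 78: drop; pos1(id62) recv 91: fwd
Round 3: pos7(id91) recv 89: drop; pos2(id65) recv 91: fwd
Round 4: pos3(id13) recv 91: fwd
Round 5: pos4(id89) recv 91: fwd
Round 6: pos5(id78) recv 91: fwd
Round 7: pos6(id64) recv 91: fwd
Round 8: pos7(id91) recv 91: ELECTED
Message ID 78 originates at pos 5; dropped at pos 7 in round 2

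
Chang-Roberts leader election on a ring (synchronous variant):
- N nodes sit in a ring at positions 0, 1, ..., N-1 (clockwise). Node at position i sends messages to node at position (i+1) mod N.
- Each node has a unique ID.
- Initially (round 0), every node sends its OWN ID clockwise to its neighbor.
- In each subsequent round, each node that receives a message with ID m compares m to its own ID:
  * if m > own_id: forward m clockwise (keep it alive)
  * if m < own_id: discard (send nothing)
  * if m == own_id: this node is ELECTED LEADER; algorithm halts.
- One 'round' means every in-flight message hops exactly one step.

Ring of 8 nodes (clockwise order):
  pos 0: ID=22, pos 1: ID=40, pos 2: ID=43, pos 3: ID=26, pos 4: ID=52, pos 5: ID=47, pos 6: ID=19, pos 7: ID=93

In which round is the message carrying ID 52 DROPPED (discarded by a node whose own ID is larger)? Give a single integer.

Round 1: pos1(id40) recv 22: drop; pos2(id43) recv 40: drop; pos3(id26) recv 43: fwd; pos4(id52) recv 26: drop; pos5(id47) recv 52: fwd; pos6(id19) recv 47: fwd; pos7(id93) recv 19: drop; pos0(id22) recv 93: fwd
Round 2: pos4(id52) recv 43: drop; pos6(id19) recv 52: fwd; pos7(id93) recv 47: drop; pos1(id40) recv 93: fwd
Round 3: pos7(id93) recv 52: drop; pos2(id43) recv 93: fwd
Round 4: pos3(id26) recv 93: fwd
Round 5: pos4(id52) recv 93: fwd
Round 6: pos5(id47) recv 93: fwd
Round 7: pos6(id19) recv 93: fwd
Round 8: pos7(id93) recv 93: ELECTED
Message ID 52 originates at pos 4; dropped at pos 7 in round 3

Answer: 3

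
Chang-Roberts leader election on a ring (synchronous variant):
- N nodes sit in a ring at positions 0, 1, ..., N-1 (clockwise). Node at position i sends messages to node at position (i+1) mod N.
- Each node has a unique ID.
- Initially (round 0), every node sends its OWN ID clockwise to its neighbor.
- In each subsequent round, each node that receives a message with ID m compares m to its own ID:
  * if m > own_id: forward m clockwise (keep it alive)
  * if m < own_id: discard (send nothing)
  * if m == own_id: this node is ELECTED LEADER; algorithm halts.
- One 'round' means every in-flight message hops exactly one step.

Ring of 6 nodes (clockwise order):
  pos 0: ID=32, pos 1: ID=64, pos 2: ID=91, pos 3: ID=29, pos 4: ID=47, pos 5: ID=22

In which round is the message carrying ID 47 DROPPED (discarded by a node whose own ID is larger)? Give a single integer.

Round 1: pos1(id64) recv 32: drop; pos2(id91) recv 64: drop; pos3(id29) recv 91: fwd; pos4(id47) recv 29: drop; pos5(id22) recv 47: fwd; pos0(id32) recv 22: drop
Round 2: pos4(id47) recv 91: fwd; pos0(id32) recv 47: fwd
Round 3: pos5(id22) recv 91: fwd; pos1(id64) recv 47: drop
Round 4: pos0(id32) recv 91: fwd
Round 5: pos1(id64) recv 91: fwd
Round 6: pos2(id91) recv 91: ELECTED
Message ID 47 originates at pos 4; dropped at pos 1 in round 3

Answer: 3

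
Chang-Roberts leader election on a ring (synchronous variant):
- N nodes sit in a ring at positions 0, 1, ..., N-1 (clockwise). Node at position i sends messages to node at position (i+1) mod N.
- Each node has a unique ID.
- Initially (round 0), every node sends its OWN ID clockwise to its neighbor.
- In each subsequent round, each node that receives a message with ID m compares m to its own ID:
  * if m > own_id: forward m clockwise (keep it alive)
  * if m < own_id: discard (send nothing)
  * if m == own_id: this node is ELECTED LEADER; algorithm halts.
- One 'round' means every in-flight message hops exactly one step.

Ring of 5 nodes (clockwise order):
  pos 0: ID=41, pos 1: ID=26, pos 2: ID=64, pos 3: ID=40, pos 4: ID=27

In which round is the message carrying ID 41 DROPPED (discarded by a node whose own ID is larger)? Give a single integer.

Round 1: pos1(id26) recv 41: fwd; pos2(id64) recv 26: drop; pos3(id40) recv 64: fwd; pos4(id27) recv 40: fwd; pos0(id41) recv 27: drop
Round 2: pos2(id64) recv 41: drop; pos4(id27) recv 64: fwd; pos0(id41) recv 40: drop
Round 3: pos0(id41) recv 64: fwd
Round 4: pos1(id26) recv 64: fwd
Round 5: pos2(id64) recv 64: ELECTED
Message ID 41 originates at pos 0; dropped at pos 2 in round 2

Answer: 2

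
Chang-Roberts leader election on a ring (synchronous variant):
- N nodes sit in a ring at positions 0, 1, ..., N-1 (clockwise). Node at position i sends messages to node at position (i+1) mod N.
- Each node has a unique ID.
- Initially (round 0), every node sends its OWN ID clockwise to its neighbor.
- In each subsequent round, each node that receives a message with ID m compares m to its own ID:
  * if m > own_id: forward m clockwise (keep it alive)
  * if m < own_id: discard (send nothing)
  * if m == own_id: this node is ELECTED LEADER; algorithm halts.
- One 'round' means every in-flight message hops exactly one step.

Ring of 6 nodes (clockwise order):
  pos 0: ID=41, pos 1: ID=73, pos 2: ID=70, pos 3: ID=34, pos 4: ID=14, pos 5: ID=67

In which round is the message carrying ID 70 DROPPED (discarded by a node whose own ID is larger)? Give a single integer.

Answer: 5

Derivation:
Round 1: pos1(id73) recv 41: drop; pos2(id70) recv 73: fwd; pos3(id34) recv 70: fwd; pos4(id14) recv 34: fwd; pos5(id67) recv 14: drop; pos0(id41) recv 67: fwd
Round 2: pos3(id34) recv 73: fwd; pos4(id14) recv 70: fwd; pos5(id67) recv 34: drop; pos1(id73) recv 67: drop
Round 3: pos4(id14) recv 73: fwd; pos5(id67) recv 70: fwd
Round 4: pos5(id67) recv 73: fwd; pos0(id41) recv 70: fwd
Round 5: pos0(id41) recv 73: fwd; pos1(id73) recv 70: drop
Round 6: pos1(id73) recv 73: ELECTED
Message ID 70 originates at pos 2; dropped at pos 1 in round 5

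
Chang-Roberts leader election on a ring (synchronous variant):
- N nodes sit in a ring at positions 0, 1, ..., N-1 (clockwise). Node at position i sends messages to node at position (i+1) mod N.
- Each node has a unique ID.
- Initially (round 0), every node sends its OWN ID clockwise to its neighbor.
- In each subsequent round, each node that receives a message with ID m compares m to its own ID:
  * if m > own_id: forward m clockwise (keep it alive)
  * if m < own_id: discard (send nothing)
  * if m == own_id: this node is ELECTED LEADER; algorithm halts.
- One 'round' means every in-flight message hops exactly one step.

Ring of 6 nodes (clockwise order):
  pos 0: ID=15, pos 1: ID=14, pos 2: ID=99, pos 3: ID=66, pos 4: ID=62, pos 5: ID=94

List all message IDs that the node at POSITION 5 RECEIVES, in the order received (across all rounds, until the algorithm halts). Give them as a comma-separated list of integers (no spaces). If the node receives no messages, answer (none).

Answer: 62,66,99

Derivation:
Round 1: pos1(id14) recv 15: fwd; pos2(id99) recv 14: drop; pos3(id66) recv 99: fwd; pos4(id62) recv 66: fwd; pos5(id94) recv 62: drop; pos0(id15) recv 94: fwd
Round 2: pos2(id99) recv 15: drop; pos4(id62) recv 99: fwd; pos5(id94) recv 66: drop; pos1(id14) recv 94: fwd
Round 3: pos5(id94) recv 99: fwd; pos2(id99) recv 94: drop
Round 4: pos0(id15) recv 99: fwd
Round 5: pos1(id14) recv 99: fwd
Round 6: pos2(id99) recv 99: ELECTED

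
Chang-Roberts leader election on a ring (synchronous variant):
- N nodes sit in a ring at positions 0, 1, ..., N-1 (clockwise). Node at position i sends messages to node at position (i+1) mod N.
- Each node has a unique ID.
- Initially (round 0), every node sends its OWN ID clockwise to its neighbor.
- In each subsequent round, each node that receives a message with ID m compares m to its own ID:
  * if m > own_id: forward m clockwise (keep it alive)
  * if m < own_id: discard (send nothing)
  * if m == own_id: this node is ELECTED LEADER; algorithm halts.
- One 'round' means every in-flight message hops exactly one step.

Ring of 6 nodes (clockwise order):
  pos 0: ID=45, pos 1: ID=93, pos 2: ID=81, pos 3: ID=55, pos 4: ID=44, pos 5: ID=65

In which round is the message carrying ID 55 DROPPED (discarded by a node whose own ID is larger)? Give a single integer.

Round 1: pos1(id93) recv 45: drop; pos2(id81) recv 93: fwd; pos3(id55) recv 81: fwd; pos4(id44) recv 55: fwd; pos5(id65) recv 44: drop; pos0(id45) recv 65: fwd
Round 2: pos3(id55) recv 93: fwd; pos4(id44) recv 81: fwd; pos5(id65) recv 55: drop; pos1(id93) recv 65: drop
Round 3: pos4(id44) recv 93: fwd; pos5(id65) recv 81: fwd
Round 4: pos5(id65) recv 93: fwd; pos0(id45) recv 81: fwd
Round 5: pos0(id45) recv 93: fwd; pos1(id93) recv 81: drop
Round 6: pos1(id93) recv 93: ELECTED
Message ID 55 originates at pos 3; dropped at pos 5 in round 2

Answer: 2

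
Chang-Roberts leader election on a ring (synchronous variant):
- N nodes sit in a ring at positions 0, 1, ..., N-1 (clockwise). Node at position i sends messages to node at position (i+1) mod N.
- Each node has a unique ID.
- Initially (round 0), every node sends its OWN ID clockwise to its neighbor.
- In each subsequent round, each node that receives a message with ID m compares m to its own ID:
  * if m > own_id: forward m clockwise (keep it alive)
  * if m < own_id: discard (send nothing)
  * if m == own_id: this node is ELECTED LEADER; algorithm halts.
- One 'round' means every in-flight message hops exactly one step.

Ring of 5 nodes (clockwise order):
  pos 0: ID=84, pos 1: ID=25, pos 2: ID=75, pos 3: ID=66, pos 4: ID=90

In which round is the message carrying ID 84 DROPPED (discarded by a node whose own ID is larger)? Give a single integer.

Answer: 4

Derivation:
Round 1: pos1(id25) recv 84: fwd; pos2(id75) recv 25: drop; pos3(id66) recv 75: fwd; pos4(id90) recv 66: drop; pos0(id84) recv 90: fwd
Round 2: pos2(id75) recv 84: fwd; pos4(id90) recv 75: drop; pos1(id25) recv 90: fwd
Round 3: pos3(id66) recv 84: fwd; pos2(id75) recv 90: fwd
Round 4: pos4(id90) recv 84: drop; pos3(id66) recv 90: fwd
Round 5: pos4(id90) recv 90: ELECTED
Message ID 84 originates at pos 0; dropped at pos 4 in round 4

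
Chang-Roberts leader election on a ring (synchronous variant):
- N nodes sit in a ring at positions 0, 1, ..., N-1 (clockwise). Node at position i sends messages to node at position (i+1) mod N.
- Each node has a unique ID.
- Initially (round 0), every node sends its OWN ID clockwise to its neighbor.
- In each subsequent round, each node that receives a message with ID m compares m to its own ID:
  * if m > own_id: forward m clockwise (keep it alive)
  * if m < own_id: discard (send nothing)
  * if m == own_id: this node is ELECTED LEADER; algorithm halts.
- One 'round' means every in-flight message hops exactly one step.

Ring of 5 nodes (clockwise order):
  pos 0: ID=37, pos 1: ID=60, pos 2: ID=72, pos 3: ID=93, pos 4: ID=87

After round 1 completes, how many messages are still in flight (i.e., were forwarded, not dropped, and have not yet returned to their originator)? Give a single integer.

Answer: 2

Derivation:
Round 1: pos1(id60) recv 37: drop; pos2(id72) recv 60: drop; pos3(id93) recv 72: drop; pos4(id87) recv 93: fwd; pos0(id37) recv 87: fwd
After round 1: 2 messages still in flight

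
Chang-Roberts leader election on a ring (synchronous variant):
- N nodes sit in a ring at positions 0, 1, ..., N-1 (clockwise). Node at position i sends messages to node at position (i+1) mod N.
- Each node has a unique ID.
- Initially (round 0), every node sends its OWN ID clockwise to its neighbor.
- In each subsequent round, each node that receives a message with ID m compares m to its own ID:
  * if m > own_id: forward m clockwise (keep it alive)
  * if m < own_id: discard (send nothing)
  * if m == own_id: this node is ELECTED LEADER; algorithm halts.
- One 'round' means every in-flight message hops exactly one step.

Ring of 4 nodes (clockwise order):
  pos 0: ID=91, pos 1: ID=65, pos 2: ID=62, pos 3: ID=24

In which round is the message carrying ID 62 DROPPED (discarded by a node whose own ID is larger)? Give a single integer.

Round 1: pos1(id65) recv 91: fwd; pos2(id62) recv 65: fwd; pos3(id24) recv 62: fwd; pos0(id91) recv 24: drop
Round 2: pos2(id62) recv 91: fwd; pos3(id24) recv 65: fwd; pos0(id91) recv 62: drop
Round 3: pos3(id24) recv 91: fwd; pos0(id91) recv 65: drop
Round 4: pos0(id91) recv 91: ELECTED
Message ID 62 originates at pos 2; dropped at pos 0 in round 2

Answer: 2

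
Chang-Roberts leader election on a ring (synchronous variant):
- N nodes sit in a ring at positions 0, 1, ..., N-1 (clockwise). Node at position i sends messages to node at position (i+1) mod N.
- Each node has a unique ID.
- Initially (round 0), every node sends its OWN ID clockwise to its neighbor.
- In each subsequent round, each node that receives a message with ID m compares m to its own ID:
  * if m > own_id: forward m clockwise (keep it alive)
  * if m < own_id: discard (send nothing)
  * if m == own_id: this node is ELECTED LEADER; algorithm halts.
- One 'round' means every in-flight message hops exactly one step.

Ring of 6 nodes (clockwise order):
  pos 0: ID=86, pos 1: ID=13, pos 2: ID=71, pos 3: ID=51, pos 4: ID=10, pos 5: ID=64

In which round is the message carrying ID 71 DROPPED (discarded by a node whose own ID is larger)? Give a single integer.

Answer: 4

Derivation:
Round 1: pos1(id13) recv 86: fwd; pos2(id71) recv 13: drop; pos3(id51) recv 71: fwd; pos4(id10) recv 51: fwd; pos5(id64) recv 10: drop; pos0(id86) recv 64: drop
Round 2: pos2(id71) recv 86: fwd; pos4(id10) recv 71: fwd; pos5(id64) recv 51: drop
Round 3: pos3(id51) recv 86: fwd; pos5(id64) recv 71: fwd
Round 4: pos4(id10) recv 86: fwd; pos0(id86) recv 71: drop
Round 5: pos5(id64) recv 86: fwd
Round 6: pos0(id86) recv 86: ELECTED
Message ID 71 originates at pos 2; dropped at pos 0 in round 4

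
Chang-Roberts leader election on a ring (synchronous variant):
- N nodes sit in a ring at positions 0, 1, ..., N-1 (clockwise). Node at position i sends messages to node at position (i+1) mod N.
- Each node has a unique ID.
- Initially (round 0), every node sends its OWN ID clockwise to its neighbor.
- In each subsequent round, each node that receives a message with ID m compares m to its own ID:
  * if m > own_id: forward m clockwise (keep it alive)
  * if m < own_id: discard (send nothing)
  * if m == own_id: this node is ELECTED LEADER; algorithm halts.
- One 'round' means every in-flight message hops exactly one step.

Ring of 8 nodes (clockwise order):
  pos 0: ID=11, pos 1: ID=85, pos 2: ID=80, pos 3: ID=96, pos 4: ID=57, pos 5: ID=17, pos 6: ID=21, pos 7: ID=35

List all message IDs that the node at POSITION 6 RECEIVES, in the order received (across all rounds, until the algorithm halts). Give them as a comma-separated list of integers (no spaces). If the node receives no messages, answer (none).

Answer: 17,57,96

Derivation:
Round 1: pos1(id85) recv 11: drop; pos2(id80) recv 85: fwd; pos3(id96) recv 80: drop; pos4(id57) recv 96: fwd; pos5(id17) recv 57: fwd; pos6(id21) recv 17: drop; pos7(id35) recv 21: drop; pos0(id11) recv 35: fwd
Round 2: pos3(id96) recv 85: drop; pos5(id17) recv 96: fwd; pos6(id21) recv 57: fwd; pos1(id85) recv 35: drop
Round 3: pos6(id21) recv 96: fwd; pos7(id35) recv 57: fwd
Round 4: pos7(id35) recv 96: fwd; pos0(id11) recv 57: fwd
Round 5: pos0(id11) recv 96: fwd; pos1(id85) recv 57: drop
Round 6: pos1(id85) recv 96: fwd
Round 7: pos2(id80) recv 96: fwd
Round 8: pos3(id96) recv 96: ELECTED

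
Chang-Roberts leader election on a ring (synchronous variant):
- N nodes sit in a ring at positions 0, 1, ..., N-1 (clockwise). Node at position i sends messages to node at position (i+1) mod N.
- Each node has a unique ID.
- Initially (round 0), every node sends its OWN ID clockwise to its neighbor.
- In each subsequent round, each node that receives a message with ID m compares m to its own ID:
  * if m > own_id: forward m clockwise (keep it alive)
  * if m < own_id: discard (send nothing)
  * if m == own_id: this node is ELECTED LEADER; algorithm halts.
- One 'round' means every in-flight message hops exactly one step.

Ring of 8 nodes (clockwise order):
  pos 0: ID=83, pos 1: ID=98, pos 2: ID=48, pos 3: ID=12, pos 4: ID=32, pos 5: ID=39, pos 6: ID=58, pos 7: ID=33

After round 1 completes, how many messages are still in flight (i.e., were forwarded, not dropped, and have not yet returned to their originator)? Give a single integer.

Answer: 3

Derivation:
Round 1: pos1(id98) recv 83: drop; pos2(id48) recv 98: fwd; pos3(id12) recv 48: fwd; pos4(id32) recv 12: drop; pos5(id39) recv 32: drop; pos6(id58) recv 39: drop; pos7(id33) recv 58: fwd; pos0(id83) recv 33: drop
After round 1: 3 messages still in flight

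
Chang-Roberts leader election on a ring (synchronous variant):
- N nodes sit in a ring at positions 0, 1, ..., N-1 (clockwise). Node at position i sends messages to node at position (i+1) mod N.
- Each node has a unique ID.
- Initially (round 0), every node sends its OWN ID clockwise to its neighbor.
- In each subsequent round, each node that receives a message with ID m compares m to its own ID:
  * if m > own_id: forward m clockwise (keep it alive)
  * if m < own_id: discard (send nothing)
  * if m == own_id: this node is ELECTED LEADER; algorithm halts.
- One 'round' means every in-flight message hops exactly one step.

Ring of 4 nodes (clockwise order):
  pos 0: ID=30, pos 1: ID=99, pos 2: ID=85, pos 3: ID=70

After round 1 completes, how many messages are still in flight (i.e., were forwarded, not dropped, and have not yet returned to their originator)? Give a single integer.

Answer: 3

Derivation:
Round 1: pos1(id99) recv 30: drop; pos2(id85) recv 99: fwd; pos3(id70) recv 85: fwd; pos0(id30) recv 70: fwd
After round 1: 3 messages still in flight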